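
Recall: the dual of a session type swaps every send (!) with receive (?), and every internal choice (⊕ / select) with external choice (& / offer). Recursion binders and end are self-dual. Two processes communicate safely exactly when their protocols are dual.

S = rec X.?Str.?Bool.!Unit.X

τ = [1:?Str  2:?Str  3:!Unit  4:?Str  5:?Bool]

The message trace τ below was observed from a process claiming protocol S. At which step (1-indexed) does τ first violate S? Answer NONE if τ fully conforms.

2

@1 ?Str  match  state: ?Bool.!Unit.rec X.…
@2 got ?Str, protocol expects ?Bool  ✗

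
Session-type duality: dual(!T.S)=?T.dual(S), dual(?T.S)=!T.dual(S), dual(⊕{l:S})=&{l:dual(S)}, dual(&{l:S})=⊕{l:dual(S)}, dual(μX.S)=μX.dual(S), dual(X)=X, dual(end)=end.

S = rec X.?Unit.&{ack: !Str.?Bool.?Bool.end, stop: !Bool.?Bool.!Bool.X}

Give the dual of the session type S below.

rec X.!Unit.+{ack: ?Str.!Bool.!Bool.end, stop: ?Bool.!Bool.?Bool.X}

rec X = rec X  (rec unchanged)
  ?Unit = !Unit
    &{ack,stop} = +{ack,stop}  (&→⊕)
      [ack]
        !Str = ?Str
          ?Bool = !Bool
            ?Bool = !Bool
              end ↦ end
      [stop]
        !Bool = ?Bool
          ?Bool = !Bool
            !Bool = ?Bool
              X ↦ X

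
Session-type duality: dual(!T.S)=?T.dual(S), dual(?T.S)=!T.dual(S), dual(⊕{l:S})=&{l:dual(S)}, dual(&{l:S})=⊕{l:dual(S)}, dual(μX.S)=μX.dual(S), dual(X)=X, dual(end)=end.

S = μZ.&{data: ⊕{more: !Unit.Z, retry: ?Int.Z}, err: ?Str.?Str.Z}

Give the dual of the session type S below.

μZ → μZ  (rec unchanged)
  &{data,err} → ⊕{data,err}  (external→internal)
    • data:
      ⊕{more,retry} → &{more,retry}  (internal→external)
        • more:
          !Unit → ?Unit
            Z ↦ Z
        • retry:
          ?Int → !Int
            Z ↦ Z
    • err:
      ?Str → !Str
        ?Str → !Str
          Z ↦ Z

μZ.⊕{data: &{more: ?Unit.Z, retry: !Int.Z}, err: !Str.!Str.Z}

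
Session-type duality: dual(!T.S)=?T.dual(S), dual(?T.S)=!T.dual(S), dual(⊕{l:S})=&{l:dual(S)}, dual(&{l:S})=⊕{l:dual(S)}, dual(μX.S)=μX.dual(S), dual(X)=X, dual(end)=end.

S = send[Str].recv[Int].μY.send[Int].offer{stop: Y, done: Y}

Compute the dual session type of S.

recv[Str].send[Int].μY.recv[Int].select{stop: Y, done: Y}

send[Str] ↦ recv[Str]
  recv[Int] ↦ send[Int]
    μY ↦ μY  (rec unchanged)
      send[Int] ↦ recv[Int]
        offer{stop,done} ↦ select{stop,done}  (offer→select)
          [stop]
            Y self-dual
          [done]
            Y self-dual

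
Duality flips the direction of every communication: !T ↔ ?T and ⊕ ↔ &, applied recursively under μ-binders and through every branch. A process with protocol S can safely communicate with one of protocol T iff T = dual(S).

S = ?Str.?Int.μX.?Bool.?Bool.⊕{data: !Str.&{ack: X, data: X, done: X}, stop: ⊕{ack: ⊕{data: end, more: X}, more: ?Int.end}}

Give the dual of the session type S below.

!Str.!Int.μX.!Bool.!Bool.&{data: ?Str.⊕{ack: X, data: X, done: X}, stop: &{ack: &{data: end, more: X}, more: !Int.end}}

?Str ↦ !Str
  ?Int ↦ !Int
    μX ↦ μX  (binder kept)
      ?Bool ↦ !Bool
        ?Bool ↦ !Bool
          ⊕{data,stop} ↦ &{data,stop}  (⊕→&)
            • data:
              !Str ↦ ?Str
                &{ack,data,done} ↦ ⊕{ack,data,done}  (offer→select)
                  • ack:
                    dual(X) = X
                  • data:
                    dual(X) = X
                  • done:
                    dual(X) = X
            • stop:
              ⊕{ack,more} ↦ &{ack,more}  (⊕→&)
                • ack:
                  ⊕{data,more} ↦ &{data,more}  (⊕→&)
                    • data:
                      dual(end) = end
                    • more:
                      dual(X) = X
                • more:
                  ?Int ↦ !Int
                    dual(end) = end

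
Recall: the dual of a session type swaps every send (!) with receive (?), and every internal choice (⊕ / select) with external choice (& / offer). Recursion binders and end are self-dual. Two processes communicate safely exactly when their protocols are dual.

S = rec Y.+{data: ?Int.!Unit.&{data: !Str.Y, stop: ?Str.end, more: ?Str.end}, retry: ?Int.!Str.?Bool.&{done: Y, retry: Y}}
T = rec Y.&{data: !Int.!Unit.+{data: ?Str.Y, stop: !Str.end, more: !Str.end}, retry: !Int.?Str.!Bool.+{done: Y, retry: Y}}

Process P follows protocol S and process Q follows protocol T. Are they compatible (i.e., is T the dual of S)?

NO

rec Y vs rec Y  ✓ (rec unchanged)
  +{data,retry} vs &{data,retry}  ✓ label sets agree
    [data]
      ?Int vs !Int  ✓
        !Unit vs !Unit  ✗ same direction on both sides — not dual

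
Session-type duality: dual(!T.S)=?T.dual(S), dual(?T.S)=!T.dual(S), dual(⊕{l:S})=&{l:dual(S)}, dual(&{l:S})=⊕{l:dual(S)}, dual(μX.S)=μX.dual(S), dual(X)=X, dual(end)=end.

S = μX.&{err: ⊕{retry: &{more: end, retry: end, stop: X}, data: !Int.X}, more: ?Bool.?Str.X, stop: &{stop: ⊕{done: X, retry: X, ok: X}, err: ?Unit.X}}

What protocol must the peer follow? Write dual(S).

μX.⊕{err: &{retry: ⊕{more: end, retry: end, stop: X}, data: ?Int.X}, more: !Bool.!Str.X, stop: ⊕{stop: &{done: X, retry: X, ok: X}, err: !Unit.X}}

μX ↦ μX  (μ self-dual)
  &{err,more,stop} ↦ ⊕{err,more,stop}  (external→internal)
    • err:
      ⊕{retry,data} ↦ &{retry,data}  (select→offer)
        • retry:
          &{more,retry,stop} ↦ ⊕{more,retry,stop}  (external→internal)
            • more:
              end ↦ end
            • retry:
              end ↦ end
            • stop:
              X ↦ X
        • data:
          !Int ↦ ?Int
            X ↦ X
    • more:
      ?Bool ↦ !Bool
        ?Str ↦ !Str
          X ↦ X
    • stop:
      &{stop,err} ↦ ⊕{stop,err}  (external→internal)
        • stop:
          ⊕{done,retry,ok} ↦ &{done,retry,ok}  (select→offer)
            • done:
              X ↦ X
            • retry:
              X ↦ X
            • ok:
              X ↦ X
        • err:
          ?Unit ↦ !Unit
            X ↦ X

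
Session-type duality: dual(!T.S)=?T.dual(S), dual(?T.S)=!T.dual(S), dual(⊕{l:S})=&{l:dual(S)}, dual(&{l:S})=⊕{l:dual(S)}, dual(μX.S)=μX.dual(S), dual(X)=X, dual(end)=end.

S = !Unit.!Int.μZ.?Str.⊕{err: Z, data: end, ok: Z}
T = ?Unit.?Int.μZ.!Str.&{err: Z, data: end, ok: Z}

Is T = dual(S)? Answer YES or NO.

!Unit vs ?Unit  ok
  !Int vs ?Int  ok
    μZ vs μZ  ok (rec unchanged)
      ?Str vs !Str  ok
        ⊕{err,data,ok} vs &{err,data,ok}  ok same labels
          case err:
            Z vs Z  ok
          case data:
            end vs end  ok
          case ok:
            Z vs Z  ok

YES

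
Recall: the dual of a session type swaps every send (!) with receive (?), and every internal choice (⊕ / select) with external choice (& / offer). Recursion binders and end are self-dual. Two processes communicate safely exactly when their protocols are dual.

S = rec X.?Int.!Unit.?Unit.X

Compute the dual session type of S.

rec X = rec X  (rec unchanged)
  ?Int = !Int
    !Unit = ?Unit
      ?Unit = !Unit
        X ↦ X

rec X.!Int.?Unit.!Unit.X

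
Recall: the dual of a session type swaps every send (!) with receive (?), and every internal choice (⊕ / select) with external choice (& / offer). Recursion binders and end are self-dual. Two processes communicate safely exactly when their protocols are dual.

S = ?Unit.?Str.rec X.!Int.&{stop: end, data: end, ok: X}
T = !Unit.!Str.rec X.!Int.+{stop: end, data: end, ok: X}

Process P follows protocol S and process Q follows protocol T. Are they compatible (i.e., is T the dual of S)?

NO

?Unit ‖ !Unit  ok
  ?Str ‖ !Str  ok
    rec X ‖ rec X  ok (rec unchanged)
      !Int ‖ !Int  ✗ same direction on both sides — not dual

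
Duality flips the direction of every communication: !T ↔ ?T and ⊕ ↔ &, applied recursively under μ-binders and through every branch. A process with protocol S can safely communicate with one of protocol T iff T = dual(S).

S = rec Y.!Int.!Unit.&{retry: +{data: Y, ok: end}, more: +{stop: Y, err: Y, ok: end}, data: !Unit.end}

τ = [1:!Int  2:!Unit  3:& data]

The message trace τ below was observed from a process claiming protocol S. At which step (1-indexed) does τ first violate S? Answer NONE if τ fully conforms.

@1 !Int  ✓  cont: !Unit.&{retry: +{data: rec Y.…, ok: end}, more: +{stop: rec Y.…, err: rec Y.…, ok: end}, data: !Unit.end}
@2 !Unit  ✓  cont: &{retry: +{data: rec Y.…, ok: end}, more: +{stop: rec Y.…, err: rec Y.…, ok: end}, data: !Unit.end}
@3 & data  ✓  cont: !Unit.end
all 3 steps conform

NONE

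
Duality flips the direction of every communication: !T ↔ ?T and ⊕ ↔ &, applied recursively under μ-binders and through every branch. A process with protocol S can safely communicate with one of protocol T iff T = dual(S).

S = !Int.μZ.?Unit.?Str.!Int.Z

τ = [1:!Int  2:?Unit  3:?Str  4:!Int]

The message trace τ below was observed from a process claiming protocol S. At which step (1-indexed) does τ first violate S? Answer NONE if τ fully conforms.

NONE

step 1: !Int  ✓  cont: μZ.…
step 2: ?Unit  ✓  cont: ?Str.!Int.μZ.…
step 3: ?Str  ✓  cont: !Int.μZ.…
step 4: !Int  ✓  cont: μZ.…
trace exhausted — no violation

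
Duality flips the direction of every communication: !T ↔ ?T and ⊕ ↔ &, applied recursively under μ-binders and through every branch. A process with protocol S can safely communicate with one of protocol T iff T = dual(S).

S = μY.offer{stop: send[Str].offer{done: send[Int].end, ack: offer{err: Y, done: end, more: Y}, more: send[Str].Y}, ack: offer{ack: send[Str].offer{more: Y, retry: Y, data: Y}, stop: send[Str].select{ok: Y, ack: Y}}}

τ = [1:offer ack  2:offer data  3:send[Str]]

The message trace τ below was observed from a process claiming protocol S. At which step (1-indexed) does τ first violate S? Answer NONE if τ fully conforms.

@1 offer ack  match  now at offer{ack: send[Str].offer{more: μY.…, retry: μY.…, data: μY.…}, stop: send[Str].select{ok: μY.…, ack: μY.…}}
@2 got offer data, protocol expects offer ack or offer stop  ✗

2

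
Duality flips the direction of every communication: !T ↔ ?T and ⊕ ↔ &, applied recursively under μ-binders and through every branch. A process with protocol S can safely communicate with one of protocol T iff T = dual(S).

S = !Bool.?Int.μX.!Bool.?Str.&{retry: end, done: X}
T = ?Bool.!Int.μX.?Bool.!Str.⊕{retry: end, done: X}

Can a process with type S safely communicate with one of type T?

YES

!Bool vs ?Bool  match
  ?Int vs !Int  match
    μX vs μX  match (rec unchanged)
      !Bool vs ?Bool  match
        ?Str vs !Str  match
          &{retry,done} vs ⊕{retry,done}  match labels match
            • retry:
              end vs end  match
            • done:
              X vs X  match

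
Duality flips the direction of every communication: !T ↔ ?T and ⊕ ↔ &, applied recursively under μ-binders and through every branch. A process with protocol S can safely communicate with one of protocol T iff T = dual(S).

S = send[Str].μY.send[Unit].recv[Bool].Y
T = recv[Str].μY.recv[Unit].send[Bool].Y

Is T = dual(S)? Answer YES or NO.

send[Str] vs recv[Str]  ok
  μY vs μY  ok (μ self-dual)
    send[Unit] vs recv[Unit]  ok
      recv[Bool] vs send[Bool]  ok
        Y vs Y  ok

YES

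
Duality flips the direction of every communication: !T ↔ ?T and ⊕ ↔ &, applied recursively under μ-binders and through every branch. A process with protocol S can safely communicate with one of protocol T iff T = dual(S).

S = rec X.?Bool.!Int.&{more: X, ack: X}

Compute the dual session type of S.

rec X.!Bool.?Int.+{more: X, ack: X}

rec X = rec X  (binder kept)
  ?Bool = !Bool
    !Int = ?Int
      &{more,ack} = +{more,ack}  (offer→select)
        [more]
          X ↦ X
        [ack]
          X ↦ X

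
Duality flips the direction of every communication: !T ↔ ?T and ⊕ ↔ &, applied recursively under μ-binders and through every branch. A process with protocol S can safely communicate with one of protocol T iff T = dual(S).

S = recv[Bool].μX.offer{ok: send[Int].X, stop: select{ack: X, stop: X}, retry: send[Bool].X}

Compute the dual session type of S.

recv[Bool] = send[Bool]
  μX = μX  (binder kept)
    offer{ok,stop,retry} = select{ok,stop,retry}  (&→⊕)
      • ok:
        send[Int] = recv[Int]
          dual(X) = X
      • stop:
        select{ack,stop} = offer{ack,stop}  (internal→external)
          • ack:
            dual(X) = X
          • stop:
            dual(X) = X
      • retry:
        send[Bool] = recv[Bool]
          dual(X) = X

send[Bool].μX.select{ok: recv[Int].X, stop: offer{ack: X, stop: X}, retry: recv[Bool].X}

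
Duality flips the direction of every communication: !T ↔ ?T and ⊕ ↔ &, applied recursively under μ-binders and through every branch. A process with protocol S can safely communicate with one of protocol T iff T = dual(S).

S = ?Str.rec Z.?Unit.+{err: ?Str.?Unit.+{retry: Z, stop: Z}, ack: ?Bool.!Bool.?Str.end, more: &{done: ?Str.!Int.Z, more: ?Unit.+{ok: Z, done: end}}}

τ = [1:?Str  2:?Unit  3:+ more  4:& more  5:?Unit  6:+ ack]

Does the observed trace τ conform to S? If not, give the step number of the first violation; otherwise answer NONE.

step 1: ?Str  match  residual = rec Z.…
step 2: ?Unit  match  residual = +{err: ?Str.?Unit.+{retry: rec Z.…, stop: rec Z.…}, ack: ?Bool.!Bool.?Str.end, more: &{done: ?Str.!Int.rec Z.…, more: ?Unit.+{ok: rec Z.…, done: end}}}
step 3: + more  match  residual = &{done: ?Str.!Int.rec Z.…, more: ?Unit.+{ok: rec Z.…, done: end}}
step 4: & more  match  residual = ?Unit.+{ok: rec Z.…, done: end}
step 5: ?Unit  match  residual = +{ok: rec Z.…, done: end}
step 6: got + ack, protocol expects + ok or + done  ✗

6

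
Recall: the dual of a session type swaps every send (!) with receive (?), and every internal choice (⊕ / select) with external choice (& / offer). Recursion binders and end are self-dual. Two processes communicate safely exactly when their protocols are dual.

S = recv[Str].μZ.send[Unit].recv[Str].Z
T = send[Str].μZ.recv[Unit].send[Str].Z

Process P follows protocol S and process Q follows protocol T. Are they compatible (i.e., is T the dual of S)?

recv[Str] vs send[Str]  match
  μZ vs μZ  match (rec unchanged)
    send[Unit] vs recv[Unit]  match
      recv[Str] vs send[Str]  match
        Z vs Z  match

YES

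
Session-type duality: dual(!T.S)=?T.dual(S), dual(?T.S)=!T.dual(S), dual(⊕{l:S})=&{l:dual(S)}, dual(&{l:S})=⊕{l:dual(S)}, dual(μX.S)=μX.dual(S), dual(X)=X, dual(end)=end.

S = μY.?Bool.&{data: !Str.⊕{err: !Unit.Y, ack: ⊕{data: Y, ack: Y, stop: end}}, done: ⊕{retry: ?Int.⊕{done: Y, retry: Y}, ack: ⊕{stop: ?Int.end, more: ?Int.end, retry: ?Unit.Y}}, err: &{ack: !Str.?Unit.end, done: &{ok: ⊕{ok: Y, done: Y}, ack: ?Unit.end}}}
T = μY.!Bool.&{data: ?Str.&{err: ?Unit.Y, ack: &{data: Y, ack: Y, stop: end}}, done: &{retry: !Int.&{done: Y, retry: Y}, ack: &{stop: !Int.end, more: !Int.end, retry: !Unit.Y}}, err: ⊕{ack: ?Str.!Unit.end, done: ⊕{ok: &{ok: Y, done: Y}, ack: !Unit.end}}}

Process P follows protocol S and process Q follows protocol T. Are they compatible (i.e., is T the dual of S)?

μY ‖ μY  ✓ (rec unchanged)
  ?Bool ‖ !Bool  ✓
    &{data,done,err} ‖ &{data,done,err}  ✗ choice polarity not flipped — not dual

NO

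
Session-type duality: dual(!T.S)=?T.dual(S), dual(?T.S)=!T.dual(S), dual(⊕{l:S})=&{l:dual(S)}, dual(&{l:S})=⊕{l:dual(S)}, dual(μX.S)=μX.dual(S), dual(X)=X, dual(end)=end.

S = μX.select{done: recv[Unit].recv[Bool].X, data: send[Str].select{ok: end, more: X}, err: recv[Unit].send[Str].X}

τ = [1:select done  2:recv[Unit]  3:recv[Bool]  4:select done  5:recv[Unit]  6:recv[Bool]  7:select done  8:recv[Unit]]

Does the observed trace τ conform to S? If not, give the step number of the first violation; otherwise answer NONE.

NONE

@1 select done  ✓  cont: recv[Unit].recv[Bool].μX.…
@2 recv[Unit]  ✓  cont: recv[Bool].μX.…
@3 recv[Bool]  ✓  cont: μX.…
@4 select done  ✓  cont: recv[Unit].recv[Bool].μX.…
@5 recv[Unit]  ✓  cont: recv[Bool].μX.…
@6 recv[Bool]  ✓  cont: μX.…
@7 select done  ✓  cont: recv[Unit].recv[Bool].μX.…
@8 recv[Unit]  ✓  cont: recv[Bool].μX.…
τ conforms to S (length 8)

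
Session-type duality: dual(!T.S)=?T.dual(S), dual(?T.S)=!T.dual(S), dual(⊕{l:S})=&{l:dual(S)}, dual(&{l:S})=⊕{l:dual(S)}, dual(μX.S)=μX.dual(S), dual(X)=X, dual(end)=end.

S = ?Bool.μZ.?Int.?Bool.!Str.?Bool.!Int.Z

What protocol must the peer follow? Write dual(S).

!Bool.μZ.!Int.!Bool.?Str.!Bool.?Int.Z

?Bool = !Bool
  μZ = μZ  (μ self-dual)
    ?Int = !Int
      ?Bool = !Bool
        !Str = ?Str
          ?Bool = !Bool
            !Int = ?Int
              Z self-dual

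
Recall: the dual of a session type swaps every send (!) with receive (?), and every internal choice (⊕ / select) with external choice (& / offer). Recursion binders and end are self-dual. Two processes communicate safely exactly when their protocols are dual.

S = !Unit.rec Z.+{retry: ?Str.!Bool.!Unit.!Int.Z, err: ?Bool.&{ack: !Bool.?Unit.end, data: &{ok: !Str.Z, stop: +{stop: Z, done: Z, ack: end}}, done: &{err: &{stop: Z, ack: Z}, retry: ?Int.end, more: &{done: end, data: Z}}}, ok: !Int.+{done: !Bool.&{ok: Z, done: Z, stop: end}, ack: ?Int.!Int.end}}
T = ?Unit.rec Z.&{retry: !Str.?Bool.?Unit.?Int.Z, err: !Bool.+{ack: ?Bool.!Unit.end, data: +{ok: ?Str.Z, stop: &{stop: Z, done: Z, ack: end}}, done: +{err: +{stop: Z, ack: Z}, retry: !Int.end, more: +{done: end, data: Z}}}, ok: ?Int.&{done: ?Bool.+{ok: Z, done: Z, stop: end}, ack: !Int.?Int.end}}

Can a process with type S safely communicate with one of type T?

YES

!Unit ‖ ?Unit  ok
  rec Z ‖ rec Z  ok (rec unchanged)
    +{retry,err,ok} ‖ &{retry,err,ok}  ok label sets agree
      [retry]
        ?Str ‖ !Str  ok
          !Bool ‖ ?Bool  ok
            !Unit ‖ ?Unit  ok
              !Int ‖ ?Int  ok
                Z ‖ Z  ok
      [err]
        ?Bool ‖ !Bool  ok
          &{ack,data,done} ‖ +{ack,data,done}  ok label sets agree
            [ack]
              !Bool ‖ ?Bool  ok
                ?Unit ‖ !Unit  ok
                  end ‖ end  ok
            [data]
              &{ok,stop} ‖ +{ok,stop}  ok label sets agree
                [ok]
                  !Str ‖ ?Str  ok
                    Z ‖ Z  ok
                [stop]
                  +{stop,done,ack} ‖ &{stop,done,ack}  ok label sets agree
                    [stop]
                      Z ‖ Z  ok
                    [done]
                      Z ‖ Z  ok
                    [ack]
                      end ‖ end  ok
            [done]
              &{err,retry,more} ‖ +{err,retry,more}  ok label sets agree
                [err]
                  &{stop,ack} ‖ +{stop,ack}  ok label sets agree
                    [stop]
                      Z ‖ Z  ok
                    [ack]
                      Z ‖ Z  ok
                [retry]
                  ?Int ‖ !Int  ok
                    end ‖ end  ok
                [more]
                  &{done,data} ‖ +{done,data}  ok label sets agree
                    [done]
                      end ‖ end  ok
                    [data]
                      Z ‖ Z  ok
      [ok]
        !Int ‖ ?Int  ok
          +{done,ack} ‖ &{done,ack}  ok label sets agree
            [done]
              !Bool ‖ ?Bool  ok
                &{ok,done,stop} ‖ +{ok,done,stop}  ok label sets agree
                  [ok]
                    Z ‖ Z  ok
                  [done]
                    Z ‖ Z  ok
                  [stop]
                    end ‖ end  ok
            [ack]
              ?Int ‖ !Int  ok
                !Int ‖ ?Int  ok
                  end ‖ end  ok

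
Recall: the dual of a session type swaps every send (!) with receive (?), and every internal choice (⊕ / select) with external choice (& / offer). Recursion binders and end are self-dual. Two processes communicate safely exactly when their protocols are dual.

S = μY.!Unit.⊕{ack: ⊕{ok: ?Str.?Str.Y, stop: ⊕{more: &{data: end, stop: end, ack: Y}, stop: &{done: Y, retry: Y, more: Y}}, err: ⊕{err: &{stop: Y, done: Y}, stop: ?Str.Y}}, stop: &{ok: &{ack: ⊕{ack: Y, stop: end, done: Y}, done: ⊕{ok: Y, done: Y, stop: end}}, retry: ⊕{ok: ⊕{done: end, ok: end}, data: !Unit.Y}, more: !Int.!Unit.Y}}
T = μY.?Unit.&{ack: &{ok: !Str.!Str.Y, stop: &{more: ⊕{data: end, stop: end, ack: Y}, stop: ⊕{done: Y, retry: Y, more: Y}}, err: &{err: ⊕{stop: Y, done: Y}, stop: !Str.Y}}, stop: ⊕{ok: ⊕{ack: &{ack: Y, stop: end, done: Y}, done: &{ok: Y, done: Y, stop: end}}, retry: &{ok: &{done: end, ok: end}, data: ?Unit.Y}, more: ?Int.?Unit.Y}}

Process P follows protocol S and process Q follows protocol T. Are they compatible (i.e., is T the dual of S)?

μY vs μY  ✓ (μ self-dual)
  !Unit vs ?Unit  ✓
    ⊕{ack,stop} vs &{ack,stop}  ✓ label sets agree
      • ack:
        ⊕{ok,stop,err} vs &{ok,stop,err}  ✓ label sets agree
          • ok:
            ?Str vs !Str  ✓
              ?Str vs !Str  ✓
                Y vs Y  ✓
          • stop:
            ⊕{more,stop} vs &{more,stop}  ✓ label sets agree
              • more:
                &{data,stop,ack} vs ⊕{data,stop,ack}  ✓ label sets agree
                  • data:
                    end vs end  ✓
                  • stop:
                    end vs end  ✓
                  • ack:
                    Y vs Y  ✓
              • stop:
                &{done,retry,more} vs ⊕{done,retry,more}  ✓ label sets agree
                  • done:
                    Y vs Y  ✓
                  • retry:
                    Y vs Y  ✓
                  • more:
                    Y vs Y  ✓
          • err:
            ⊕{err,stop} vs &{err,stop}  ✓ label sets agree
              • err:
                &{stop,done} vs ⊕{stop,done}  ✓ label sets agree
                  • stop:
                    Y vs Y  ✓
                  • done:
                    Y vs Y  ✓
              • stop:
                ?Str vs !Str  ✓
                  Y vs Y  ✓
      • stop:
        &{ok,retry,more} vs ⊕{ok,retry,more}  ✓ label sets agree
          • ok:
            &{ack,done} vs ⊕{ack,done}  ✓ label sets agree
              • ack:
                ⊕{ack,stop,done} vs &{ack,stop,done}  ✓ label sets agree
                  • ack:
                    Y vs Y  ✓
                  • stop:
                    end vs end  ✓
                  • done:
                    Y vs Y  ✓
              • done:
                ⊕{ok,done,stop} vs &{ok,done,stop}  ✓ label sets agree
                  • ok:
                    Y vs Y  ✓
                  • done:
                    Y vs Y  ✓
                  • stop:
                    end vs end  ✓
          • retry:
            ⊕{ok,data} vs &{ok,data}  ✓ label sets agree
              • ok:
                ⊕{done,ok} vs &{done,ok}  ✓ label sets agree
                  • done:
                    end vs end  ✓
                  • ok:
                    end vs end  ✓
              • data:
                !Unit vs ?Unit  ✓
                  Y vs Y  ✓
          • more:
            !Int vs ?Int  ✓
              !Unit vs ?Unit  ✓
                Y vs Y  ✓

YES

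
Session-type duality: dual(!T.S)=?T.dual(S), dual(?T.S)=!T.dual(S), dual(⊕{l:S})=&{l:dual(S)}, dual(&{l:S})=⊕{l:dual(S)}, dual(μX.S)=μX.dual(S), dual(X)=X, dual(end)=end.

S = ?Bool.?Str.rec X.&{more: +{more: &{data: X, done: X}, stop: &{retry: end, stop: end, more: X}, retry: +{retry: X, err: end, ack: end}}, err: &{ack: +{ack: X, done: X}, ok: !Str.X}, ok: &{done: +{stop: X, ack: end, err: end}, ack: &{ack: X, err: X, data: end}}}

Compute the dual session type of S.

!Bool.!Str.rec X.+{more: &{more: +{data: X, done: X}, stop: +{retry: end, stop: end, more: X}, retry: &{retry: X, err: end, ack: end}}, err: +{ack: &{ack: X, done: X}, ok: ?Str.X}, ok: +{done: &{stop: X, ack: end, err: end}, ack: +{ack: X, err: X, data: end}}}

?Bool = !Bool
  ?Str = !Str
    rec X = rec X  (rec unchanged)
      &{more,err,ok} = +{more,err,ok}  (&→⊕)
        case more:
          +{more,stop,retry} = &{more,stop,retry}  (select→offer)
            case more:
              &{data,done} = +{data,done}  (&→⊕)
                case data:
                  X self-dual
                case done:
                  X self-dual
            case stop:
              &{retry,stop,more} = +{retry,stop,more}  (&→⊕)
                case retry:
                  end self-dual
                case stop:
                  end self-dual
                case more:
                  X self-dual
            case retry:
              +{retry,err,ack} = &{retry,err,ack}  (select→offer)
                case retry:
                  X self-dual
                case err:
                  end self-dual
                case ack:
                  end self-dual
        case err:
          &{ack,ok} = +{ack,ok}  (&→⊕)
            case ack:
              +{ack,done} = &{ack,done}  (select→offer)
                case ack:
                  X self-dual
                case done:
                  X self-dual
            case ok:
              !Str = ?Str
                X self-dual
        case ok:
          &{done,ack} = +{done,ack}  (&→⊕)
            case done:
              +{stop,ack,err} = &{stop,ack,err}  (select→offer)
                case stop:
                  X self-dual
                case ack:
                  end self-dual
                case err:
                  end self-dual
            case ack:
              &{ack,err,data} = +{ack,err,data}  (&→⊕)
                case ack:
                  X self-dual
                case err:
                  X self-dual
                case data:
                  end self-dual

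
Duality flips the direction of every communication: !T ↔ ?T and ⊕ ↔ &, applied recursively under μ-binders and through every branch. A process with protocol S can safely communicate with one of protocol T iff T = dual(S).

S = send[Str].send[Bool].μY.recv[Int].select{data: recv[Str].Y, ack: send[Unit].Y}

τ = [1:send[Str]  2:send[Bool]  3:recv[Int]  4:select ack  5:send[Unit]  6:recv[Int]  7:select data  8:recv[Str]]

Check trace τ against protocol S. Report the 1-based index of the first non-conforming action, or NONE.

[1] send[Str]  ✓  now at send[Bool].μY.…
[2] send[Bool]  ✓  now at μY.…
[3] recv[Int]  ✓  now at select{data: recv[Str].μY.…, ack: send[Unit].μY.…}
[4] select ack  ✓  now at send[Unit].μY.…
[5] send[Unit]  ✓  now at μY.…
[6] recv[Int]  ✓  now at select{data: recv[Str].μY.…, ack: send[Unit].μY.…}
[7] select data  ✓  now at recv[Str].μY.…
[8] recv[Str]  ✓  now at μY.…
trace exhausted — no violation

NONE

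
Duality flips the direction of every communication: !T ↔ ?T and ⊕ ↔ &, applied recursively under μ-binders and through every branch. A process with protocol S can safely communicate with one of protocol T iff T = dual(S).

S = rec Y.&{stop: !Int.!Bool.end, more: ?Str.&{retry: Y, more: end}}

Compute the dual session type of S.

rec Y → rec Y  (binder kept)
  &{stop,more} → +{stop,more}  (external→internal)
    • stop:
      !Int → ?Int
        !Bool → ?Bool
          end self-dual
    • more:
      ?Str → !Str
        &{retry,more} → +{retry,more}  (external→internal)
          • retry:
            Y self-dual
          • more:
            end self-dual

rec Y.+{stop: ?Int.?Bool.end, more: !Str.+{retry: Y, more: end}}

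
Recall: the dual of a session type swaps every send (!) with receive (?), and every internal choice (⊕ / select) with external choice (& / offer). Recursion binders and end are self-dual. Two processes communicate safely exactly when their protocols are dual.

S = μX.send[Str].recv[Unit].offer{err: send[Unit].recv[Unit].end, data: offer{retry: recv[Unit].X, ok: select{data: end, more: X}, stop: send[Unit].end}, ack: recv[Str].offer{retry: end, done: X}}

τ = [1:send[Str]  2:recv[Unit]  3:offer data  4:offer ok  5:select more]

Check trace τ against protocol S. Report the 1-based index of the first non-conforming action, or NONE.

NONE

[1] send[Str]  match  residual = recv[Unit].offer{err: send[Unit].recv[Unit].end, data: offer{retry: recv[Unit].μX.…, ok: select{data: end, more: μX.…}, stop: send[Unit].end}, ack: recv[Str].offer{retry: end, done: μX.…}}
[2] recv[Unit]  match  residual = offer{err: send[Unit].recv[Unit].end, data: offer{retry: recv[Unit].μX.…, ok: select{data: end, more: μX.…}, stop: send[Unit].end}, ack: recv[Str].offer{retry: end, done: μX.…}}
[3] offer data  match  residual = offer{retry: recv[Unit].μX.…, ok: select{data: end, more: μX.…}, stop: send[Unit].end}
[4] offer ok  match  residual = select{data: end, more: μX.…}
[5] select more  match  residual = μX.…
trace exhausted — no violation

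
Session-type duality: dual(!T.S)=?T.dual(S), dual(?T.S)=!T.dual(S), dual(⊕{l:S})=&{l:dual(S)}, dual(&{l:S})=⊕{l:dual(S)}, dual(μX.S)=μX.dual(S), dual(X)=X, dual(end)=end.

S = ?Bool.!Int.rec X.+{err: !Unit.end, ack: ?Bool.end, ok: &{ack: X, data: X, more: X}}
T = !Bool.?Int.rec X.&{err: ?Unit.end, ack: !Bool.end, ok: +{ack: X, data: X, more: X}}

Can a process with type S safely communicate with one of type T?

YES

?Bool ‖ !Bool  ✓
  !Int ‖ ?Int  ✓
    rec X ‖ rec X  ✓ (binder kept)
      +{err,ack,ok} ‖ &{err,ack,ok}  ✓ same labels
        [err]
          !Unit ‖ ?Unit  ✓
            end ‖ end  ✓
        [ack]
          ?Bool ‖ !Bool  ✓
            end ‖ end  ✓
        [ok]
          &{ack,data,more} ‖ +{ack,data,more}  ✓ same labels
            [ack]
              X ‖ X  ✓
            [data]
              X ‖ X  ✓
            [more]
              X ‖ X  ✓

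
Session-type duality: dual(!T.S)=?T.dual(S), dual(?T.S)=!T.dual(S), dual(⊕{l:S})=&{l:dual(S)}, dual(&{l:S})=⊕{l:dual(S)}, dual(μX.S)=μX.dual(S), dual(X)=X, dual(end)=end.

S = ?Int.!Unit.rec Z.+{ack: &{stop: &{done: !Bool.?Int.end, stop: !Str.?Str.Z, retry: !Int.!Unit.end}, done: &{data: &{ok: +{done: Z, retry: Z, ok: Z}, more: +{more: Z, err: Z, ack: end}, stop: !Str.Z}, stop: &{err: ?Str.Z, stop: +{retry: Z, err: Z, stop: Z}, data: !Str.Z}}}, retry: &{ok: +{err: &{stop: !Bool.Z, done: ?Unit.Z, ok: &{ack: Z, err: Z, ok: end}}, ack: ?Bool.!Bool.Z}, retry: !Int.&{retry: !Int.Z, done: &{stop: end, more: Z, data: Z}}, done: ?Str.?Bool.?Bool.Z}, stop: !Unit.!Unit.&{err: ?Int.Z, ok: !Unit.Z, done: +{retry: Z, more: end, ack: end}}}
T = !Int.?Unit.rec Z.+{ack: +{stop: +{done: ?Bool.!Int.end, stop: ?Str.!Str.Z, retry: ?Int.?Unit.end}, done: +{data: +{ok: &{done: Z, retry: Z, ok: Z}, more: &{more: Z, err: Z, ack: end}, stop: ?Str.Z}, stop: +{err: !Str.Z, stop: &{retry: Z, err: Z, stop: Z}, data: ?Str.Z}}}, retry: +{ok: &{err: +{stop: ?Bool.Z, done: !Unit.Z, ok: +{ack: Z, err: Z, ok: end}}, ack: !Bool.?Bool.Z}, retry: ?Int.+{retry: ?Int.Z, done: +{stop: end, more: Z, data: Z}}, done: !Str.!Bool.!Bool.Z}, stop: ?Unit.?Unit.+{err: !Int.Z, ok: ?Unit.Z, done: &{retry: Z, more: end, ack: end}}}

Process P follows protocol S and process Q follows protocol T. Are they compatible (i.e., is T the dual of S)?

?Int | !Int  ✓
  !Unit | ?Unit  ✓
    rec Z | rec Z  ✓ (binder kept)
      +{ack,retry,stop} | +{ack,retry,stop}  ✗ choice polarity not flipped — not dual

NO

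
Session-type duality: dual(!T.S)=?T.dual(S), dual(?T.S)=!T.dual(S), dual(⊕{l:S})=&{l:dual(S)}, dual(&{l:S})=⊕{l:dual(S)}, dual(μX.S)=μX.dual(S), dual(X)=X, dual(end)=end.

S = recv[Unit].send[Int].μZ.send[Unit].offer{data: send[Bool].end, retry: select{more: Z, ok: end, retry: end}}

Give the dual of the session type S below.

recv[Unit] → send[Unit]
  send[Int] → recv[Int]
    μZ → μZ  (rec unchanged)
      send[Unit] → recv[Unit]
        offer{data,retry} → select{data,retry}  (offer→select)
          [data]
            send[Bool] → recv[Bool]
              end self-dual
          [retry]
            select{more,ok,retry} → offer{more,ok,retry}  (select→offer)
              [more]
                Z self-dual
              [ok]
                end self-dual
              [retry]
                end self-dual

send[Unit].recv[Int].μZ.recv[Unit].select{data: recv[Bool].end, retry: offer{more: Z, ok: end, retry: end}}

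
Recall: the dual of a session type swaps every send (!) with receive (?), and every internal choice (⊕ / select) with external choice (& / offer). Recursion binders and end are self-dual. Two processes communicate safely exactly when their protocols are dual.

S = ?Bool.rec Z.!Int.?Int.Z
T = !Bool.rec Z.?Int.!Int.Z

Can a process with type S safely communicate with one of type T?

YES

?Bool vs !Bool  ok
  rec Z vs rec Z  ok (binder kept)
    !Int vs ?Int  ok
      ?Int vs !Int  ok
        Z vs Z  ok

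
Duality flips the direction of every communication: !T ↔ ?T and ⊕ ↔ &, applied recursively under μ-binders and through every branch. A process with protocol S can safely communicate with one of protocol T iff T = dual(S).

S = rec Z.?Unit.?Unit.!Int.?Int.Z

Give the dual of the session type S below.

rec Z → rec Z  (binder kept)
  ?Unit → !Unit
    ?Unit → !Unit
      !Int → ?Int
        ?Int → !Int
          Z ↦ Z

rec Z.!Unit.!Unit.?Int.!Int.Z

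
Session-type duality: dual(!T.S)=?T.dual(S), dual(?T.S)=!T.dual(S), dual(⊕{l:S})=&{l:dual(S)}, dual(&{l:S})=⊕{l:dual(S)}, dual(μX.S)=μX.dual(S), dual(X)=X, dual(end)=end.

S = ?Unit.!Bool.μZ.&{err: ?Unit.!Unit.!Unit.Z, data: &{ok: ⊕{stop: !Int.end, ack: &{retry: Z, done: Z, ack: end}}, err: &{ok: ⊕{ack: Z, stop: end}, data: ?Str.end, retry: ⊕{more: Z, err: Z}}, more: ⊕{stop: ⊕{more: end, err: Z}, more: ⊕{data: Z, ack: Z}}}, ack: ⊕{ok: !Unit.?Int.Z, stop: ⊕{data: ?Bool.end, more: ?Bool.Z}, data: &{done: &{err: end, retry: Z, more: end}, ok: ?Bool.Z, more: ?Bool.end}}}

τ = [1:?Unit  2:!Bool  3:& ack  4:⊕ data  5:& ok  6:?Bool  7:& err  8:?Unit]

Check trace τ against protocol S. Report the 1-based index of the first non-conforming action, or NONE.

NONE

[1] ?Unit  ok  residual = !Bool.μZ.…
[2] !Bool  ok  residual = μZ.…
[3] & ack  ok  residual = ⊕{ok: !Unit.?Int.μZ.…, stop: ⊕{data: ?Bool.end, more: ?Bool.μZ.…}, data: &{done: &{err: end, retry: μZ.…, more: end}, ok: ?Bool.μZ.…, more: ?Bool.end}}
[4] ⊕ data  ok  residual = &{done: &{err: end, retry: μZ.…, more: end}, ok: ?Bool.μZ.…, more: ?Bool.end}
[5] & ok  ok  residual = ?Bool.μZ.…
[6] ?Bool  ok  residual = μZ.…
[7] & err  ok  residual = ?Unit.!Unit.!Unit.μZ.…
[8] ?Unit  ok  residual = !Unit.!Unit.μZ.…
all 8 steps conform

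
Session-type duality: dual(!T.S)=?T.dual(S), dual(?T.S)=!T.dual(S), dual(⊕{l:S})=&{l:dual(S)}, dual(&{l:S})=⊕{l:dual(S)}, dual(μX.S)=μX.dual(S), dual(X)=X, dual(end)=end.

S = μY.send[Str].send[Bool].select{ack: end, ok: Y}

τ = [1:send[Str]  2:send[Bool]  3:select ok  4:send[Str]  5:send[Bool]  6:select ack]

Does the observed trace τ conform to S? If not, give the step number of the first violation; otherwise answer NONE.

step 1: send[Str]  match  residual = send[Bool].select{ack: end, ok: μY.…}
step 2: send[Bool]  match  residual = select{ack: end, ok: μY.…}
step 3: select ok  match  residual = μY.…
step 4: send[Str]  match  residual = send[Bool].select{ack: end, ok: μY.…}
step 5: send[Bool]  match  residual = select{ack: end, ok: μY.…}
step 6: select ack  match  residual = end
τ conforms to S (length 6)

NONE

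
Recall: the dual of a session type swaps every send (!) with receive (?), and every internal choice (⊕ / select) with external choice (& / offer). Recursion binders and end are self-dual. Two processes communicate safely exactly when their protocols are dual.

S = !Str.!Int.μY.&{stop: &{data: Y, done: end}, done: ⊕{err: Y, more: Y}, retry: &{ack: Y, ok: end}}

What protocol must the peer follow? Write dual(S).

!Str = ?Str
  !Int = ?Int
    μY = μY  (binder kept)
      &{stop,done,retry} = ⊕{stop,done,retry}  (external→internal)
        [stop]
          &{data,done} = ⊕{data,done}  (external→internal)
            [data]
              Y self-dual
            [done]
              end self-dual
        [done]
          ⊕{err,more} = &{err,more}  (⊕→&)
            [err]
              Y self-dual
            [more]
              Y self-dual
        [retry]
          &{ack,ok} = ⊕{ack,ok}  (external→internal)
            [ack]
              Y self-dual
            [ok]
              end self-dual

?Str.?Int.μY.⊕{stop: ⊕{data: Y, done: end}, done: &{err: Y, more: Y}, retry: ⊕{ack: Y, ok: end}}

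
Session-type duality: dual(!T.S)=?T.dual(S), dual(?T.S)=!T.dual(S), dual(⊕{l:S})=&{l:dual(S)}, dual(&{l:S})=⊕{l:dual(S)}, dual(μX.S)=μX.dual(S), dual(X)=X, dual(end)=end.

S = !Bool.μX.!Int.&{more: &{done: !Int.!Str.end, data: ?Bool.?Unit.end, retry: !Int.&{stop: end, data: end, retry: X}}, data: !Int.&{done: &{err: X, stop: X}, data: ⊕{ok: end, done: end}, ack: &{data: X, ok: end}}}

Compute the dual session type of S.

!Bool = ?Bool
  μX = μX  (rec unchanged)
    !Int = ?Int
      &{more,data} = ⊕{more,data}  (external→internal)
        [more]
          &{done,data,retry} = ⊕{done,data,retry}  (external→internal)
            [done]
              !Int = ?Int
                !Str = ?Str
                  end ↦ end
            [data]
              ?Bool = !Bool
                ?Unit = !Unit
                  end ↦ end
            [retry]
              !Int = ?Int
                &{stop,data,retry} = ⊕{stop,data,retry}  (external→internal)
                  [stop]
                    end ↦ end
                  [data]
                    end ↦ end
                  [retry]
                    X ↦ X
        [data]
          !Int = ?Int
            &{done,data,ack} = ⊕{done,data,ack}  (external→internal)
              [done]
                &{err,stop} = ⊕{err,stop}  (external→internal)
                  [err]
                    X ↦ X
                  [stop]
                    X ↦ X
              [data]
                ⊕{ok,done} = &{ok,done}  (internal→external)
                  [ok]
                    end ↦ end
                  [done]
                    end ↦ end
              [ack]
                &{data,ok} = ⊕{data,ok}  (external→internal)
                  [data]
                    X ↦ X
                  [ok]
                    end ↦ end

?Bool.μX.?Int.⊕{more: ⊕{done: ?Int.?Str.end, data: !Bool.!Unit.end, retry: ?Int.⊕{stop: end, data: end, retry: X}}, data: ?Int.⊕{done: ⊕{err: X, stop: X}, data: &{ok: end, done: end}, ack: ⊕{data: X, ok: end}}}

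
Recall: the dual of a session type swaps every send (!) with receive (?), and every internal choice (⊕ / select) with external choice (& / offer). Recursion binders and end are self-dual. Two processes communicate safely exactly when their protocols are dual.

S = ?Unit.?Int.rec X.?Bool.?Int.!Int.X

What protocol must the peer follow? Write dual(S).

?Unit = !Unit
  ?Int = !Int
    rec X = rec X  (μ self-dual)
      ?Bool = !Bool
        ?Int = !Int
          !Int = ?Int
            dual(X) = X

!Unit.!Int.rec X.!Bool.!Int.?Int.X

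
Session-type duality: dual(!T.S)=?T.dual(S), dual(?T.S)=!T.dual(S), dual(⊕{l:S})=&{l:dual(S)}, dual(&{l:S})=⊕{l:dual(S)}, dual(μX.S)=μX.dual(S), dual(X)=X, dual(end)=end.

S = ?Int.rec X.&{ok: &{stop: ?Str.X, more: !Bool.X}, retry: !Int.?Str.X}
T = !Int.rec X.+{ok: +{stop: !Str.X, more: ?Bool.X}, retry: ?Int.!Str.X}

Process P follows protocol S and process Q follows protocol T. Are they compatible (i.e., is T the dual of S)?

?Int vs !Int  ✓
  rec X vs rec X  ✓ (binder kept)
    &{ok,retry} vs +{ok,retry}  ✓ same labels
      • ok:
        &{stop,more} vs +{stop,more}  ✓ same labels
          • stop:
            ?Str vs !Str  ✓
              X vs X  ✓
          • more:
            !Bool vs ?Bool  ✓
              X vs X  ✓
      • retry:
        !Int vs ?Int  ✓
          ?Str vs !Str  ✓
            X vs X  ✓

YES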